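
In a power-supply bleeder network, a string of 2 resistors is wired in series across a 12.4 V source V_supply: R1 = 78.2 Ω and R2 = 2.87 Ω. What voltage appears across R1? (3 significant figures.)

Total series resistance ΣR = 78.2 + 2.87 = 81.07 Ω.
By the voltage-divider rule, V = 12.4 × 78.20/81.07 = 11.96 V.

V ≈ 12.0 V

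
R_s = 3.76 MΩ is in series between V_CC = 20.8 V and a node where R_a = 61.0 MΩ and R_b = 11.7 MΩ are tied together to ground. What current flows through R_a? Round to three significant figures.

Combine the parallel branches: R_p = (1/61.0 + 1/11.7)⁻¹ = 9.817 MΩ.
V_A by voltage divider: V_A = 20.8 × 9.817/(3.76 + 9.817) = 15.04 V.
I(R_a) = V_A / R_a = 15.04/61.0 = 0.2466 µA.

I ≈ 0.247 µA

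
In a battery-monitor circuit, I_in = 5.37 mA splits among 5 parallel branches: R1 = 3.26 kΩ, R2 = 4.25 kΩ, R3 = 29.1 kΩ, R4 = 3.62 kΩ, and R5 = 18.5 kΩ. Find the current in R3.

I ≈ 0.204 mA

ΣG = 1/3.26 + 1/4.25 + 1/29.1 + 1/3.62 + 1/18.5 = 0.9067.
By the current-divider rule, I = I_in · G_k/ΣG = 5.37 × 0.03790 = 0.2035 mA.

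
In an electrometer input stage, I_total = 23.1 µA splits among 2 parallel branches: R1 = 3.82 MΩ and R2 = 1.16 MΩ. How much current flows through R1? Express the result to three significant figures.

I ≈ 5.38 µA

Two-branch current divider: I_k = I_total · R_other/(R_1 + R_2).
So I = 23.1 × 1.16/4.980 = 5.381 µA.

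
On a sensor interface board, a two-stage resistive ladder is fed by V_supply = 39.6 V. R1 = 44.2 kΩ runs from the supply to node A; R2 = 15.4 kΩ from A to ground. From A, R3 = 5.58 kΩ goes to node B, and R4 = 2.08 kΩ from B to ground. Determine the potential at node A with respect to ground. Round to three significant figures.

The second stage (R3 + R4 = 7.660 kΩ) loads node A in parallel with R2.
R2 ‖ (R3+R4) = 5.116 kΩ.
So V_A = 39.6 × 0.1037 = 4.108 V.

V_A ≈ 4.11 V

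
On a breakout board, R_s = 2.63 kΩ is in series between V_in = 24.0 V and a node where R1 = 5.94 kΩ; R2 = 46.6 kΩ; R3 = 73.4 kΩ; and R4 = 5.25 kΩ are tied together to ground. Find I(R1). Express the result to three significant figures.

Equivalent of the parallel group: R_p = 2.539 kΩ.
V_A = 24.0 × 2.539/5.169 = 11.79 V.
Branch current I = V_A/R1 = 11.79/5.94 = 1.984 mA.

I ≈ 1.98 mA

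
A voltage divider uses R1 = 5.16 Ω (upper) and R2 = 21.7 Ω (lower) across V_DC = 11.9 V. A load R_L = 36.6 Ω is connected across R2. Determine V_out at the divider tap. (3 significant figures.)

First combine the lower leg with the load: R2 ‖ R_L = 13.62 Ω.
Then V_out = V_DC · R2'/(R1 + R2') = 11.9 × 13.62/18.78 = 8.631 V.
(Unloaded it would be 9.61 V; the load pulls it down.)

V_out ≈ 8.63 V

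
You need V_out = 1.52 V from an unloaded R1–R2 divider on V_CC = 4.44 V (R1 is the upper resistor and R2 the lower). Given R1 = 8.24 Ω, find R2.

R2 ≈ 4.29 Ω

Required fraction k = V_out/V_CC = 0.3423.
So R2 = R1 · V_out/(V_CC − V_out) = 8.24 × 1.52/(4.44 − 1.52) = 8.24 × 0.5205 = 4.289 Ω.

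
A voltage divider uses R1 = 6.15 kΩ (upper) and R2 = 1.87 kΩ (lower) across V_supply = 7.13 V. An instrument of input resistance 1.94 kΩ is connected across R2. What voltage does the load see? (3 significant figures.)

R2 ‖ R_L = (1.87 × 1.94)/(1.87 + 1.94) = 0.9522 kΩ.
Now apply the divider: V_out = 7.13 × 0.1341 = 0.9559 V.

V_out ≈ 0.956 V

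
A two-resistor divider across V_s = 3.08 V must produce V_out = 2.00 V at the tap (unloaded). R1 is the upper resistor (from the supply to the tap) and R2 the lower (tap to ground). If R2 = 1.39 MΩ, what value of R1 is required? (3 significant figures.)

Required fraction k = V_out/V_s = 0.6494.
So R1 = R2 · (V_s/V_out − 1) = 1.39 × (3.08/2.00 − 1) = 1.39 × 0.5400 = 0.7506 MΩ.

R1 ≈ 0.751 MΩ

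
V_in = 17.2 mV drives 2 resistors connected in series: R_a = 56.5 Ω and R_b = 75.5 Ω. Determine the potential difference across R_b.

ΣR = 56.5 + 75.5 = 132.0 Ω.
By the voltage-divider rule, V = 17.2 × 75.50/132.0 = 9.838 mV.

V ≈ 9.84 mV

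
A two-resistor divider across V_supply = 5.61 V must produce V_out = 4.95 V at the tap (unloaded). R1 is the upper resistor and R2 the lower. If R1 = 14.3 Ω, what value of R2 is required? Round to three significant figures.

Required fraction k = V_out/V_supply = 0.8824.
So R2 = R1 · V_out/(V_supply − V_out) = 14.3 × 4.95/(5.61 − 4.95) = 14.3 × 7.500 = 107.2 Ω.

R2 ≈ 107 Ω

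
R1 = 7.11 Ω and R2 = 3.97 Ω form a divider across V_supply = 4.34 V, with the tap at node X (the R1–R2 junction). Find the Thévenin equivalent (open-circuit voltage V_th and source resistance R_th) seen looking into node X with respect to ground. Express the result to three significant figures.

V_th ≈ 1.56 V, R_th ≈ 2.55 Ω

With X open, the divider is unloaded: V_th = 4.34 × 3.97/11.08 = 1.555 V.
Looking into X with the source shorted: R_th = R1·R2/(R1+R2) = 7.110 × 3.97/11.08 = 2.548 Ω.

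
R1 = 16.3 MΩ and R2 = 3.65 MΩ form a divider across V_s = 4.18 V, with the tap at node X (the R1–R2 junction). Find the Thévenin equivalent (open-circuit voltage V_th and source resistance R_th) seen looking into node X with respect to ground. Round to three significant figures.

V_th is the unloaded tap voltage: V_s · R2/(R1+R2) = 4.18 × 0.1830 = 0.7648 V.
Zeroing V_s shorts the top of R1 to ground, so R_th = R1 ‖ R2 = 2.982 MΩ.

V_th ≈ 0.765 V, R_th ≈ 2.98 MΩ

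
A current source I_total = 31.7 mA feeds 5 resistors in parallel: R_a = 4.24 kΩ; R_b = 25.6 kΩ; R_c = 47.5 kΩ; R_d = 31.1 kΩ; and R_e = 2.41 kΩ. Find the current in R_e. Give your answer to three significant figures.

I ≈ 17.7 mA

ΣG = 1/4.24 + 1/25.6 + 1/47.5 + 1/31.1 + 1/2.41 = 0.7431.
By the current-divider rule, I = I_total · G_k/ΣG = 31.7 × 0.5584 = 17.70 mA.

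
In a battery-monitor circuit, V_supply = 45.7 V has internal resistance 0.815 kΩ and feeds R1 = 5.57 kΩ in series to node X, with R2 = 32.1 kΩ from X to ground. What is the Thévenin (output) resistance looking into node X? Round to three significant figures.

R_th ≈ 5.33 kΩ

R1' = 0.815 + 5.57 = 6.385 kΩ (source resistance + R1).
Zeroing V_supply shorts the top of R1' to ground, so R_th = R1' ‖ R2 = 5.326 kΩ.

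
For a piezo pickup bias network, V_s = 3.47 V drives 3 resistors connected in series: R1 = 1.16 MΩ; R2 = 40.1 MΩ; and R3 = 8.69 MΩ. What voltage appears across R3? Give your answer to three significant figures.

ΣR = 1.16 + 40.1 + 8.69 = 49.95 MΩ.
Voltage divider: V = V_s · (8.690 / 49.95) = 3.47 × 0.1740 = 0.6037 V.

V ≈ 0.604 V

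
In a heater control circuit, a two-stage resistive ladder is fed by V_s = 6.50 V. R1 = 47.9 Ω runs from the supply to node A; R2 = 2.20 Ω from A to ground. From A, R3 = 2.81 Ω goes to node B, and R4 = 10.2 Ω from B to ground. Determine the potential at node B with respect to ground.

V_B ≈ 0.193 V

The second stage (R3 + R4 = 13.01 Ω) loads node A in parallel with R2.
Effective lower resistance at A: R2 ‖ 13.01 = 1.882 Ω.
First divider: V_A = V_s · 1.882/(47.9 + 1.882) = 0.2457 V.
V_B = V_A × 0.7840 = 0.1926 V.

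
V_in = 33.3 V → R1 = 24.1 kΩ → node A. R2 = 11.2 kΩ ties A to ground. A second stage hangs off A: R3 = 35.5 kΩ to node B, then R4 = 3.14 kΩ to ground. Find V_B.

The second stage (R3 + R4 = 38.64 kΩ) loads node A in parallel with R2.
Effective lower resistance at A: R2 ‖ 38.64 = 8.683 kΩ.
First divider: V_A = V_in · 8.683/(24.1 + 8.683) = 8.820 V.
V_B = V_A × 0.08126 = 0.7167 V.

V_B ≈ 0.717 V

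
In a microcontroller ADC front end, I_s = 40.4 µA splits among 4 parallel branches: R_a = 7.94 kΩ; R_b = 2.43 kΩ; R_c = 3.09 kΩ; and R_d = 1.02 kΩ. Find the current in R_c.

ΣG = 1/7.94 + 1/2.43 + 1/3.09 + 1/1.02 = 1.841.
R_c takes the fraction G_k/ΣG = 0.3236/1.841 = 0.1757, so I = 40.4 × 0.1757 = 7.100 µA.

I ≈ 7.10 µA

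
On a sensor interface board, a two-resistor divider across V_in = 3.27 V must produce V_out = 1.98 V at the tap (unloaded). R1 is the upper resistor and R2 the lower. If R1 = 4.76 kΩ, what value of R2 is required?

R2 ≈ 7.31 kΩ

V_out/V_in = R2/(R1+R2) = 0.6055.
So R2 = R1 · V_out/(V_in − V_out) = 4.76 × 1.98/(3.27 − 1.98) = 4.76 × 1.535 = 7.306 kΩ.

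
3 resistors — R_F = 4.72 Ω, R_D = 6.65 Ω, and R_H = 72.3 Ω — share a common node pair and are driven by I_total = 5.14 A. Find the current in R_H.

I ≈ 0.189 A

Total conductance ΣG = 1/4.72 + 1/6.65 + 1/72.3 = 0.3761 (units of 1/Ω).
By the current-divider rule, I = I_total · G_k/ΣG = 5.14 × 0.03678 = 0.1890 A.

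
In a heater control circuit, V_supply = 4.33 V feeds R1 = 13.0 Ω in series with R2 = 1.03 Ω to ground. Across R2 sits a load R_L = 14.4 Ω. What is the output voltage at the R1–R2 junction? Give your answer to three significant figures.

V_out ≈ 0.298 V

R2 ‖ R_L = (1.03 × 14.4)/(1.03 + 14.4) = 0.9612 Ω.
Then V_out = V_supply · R2'/(R1 + R2') = 4.33 × 0.9612/13.96 = 0.2981 V.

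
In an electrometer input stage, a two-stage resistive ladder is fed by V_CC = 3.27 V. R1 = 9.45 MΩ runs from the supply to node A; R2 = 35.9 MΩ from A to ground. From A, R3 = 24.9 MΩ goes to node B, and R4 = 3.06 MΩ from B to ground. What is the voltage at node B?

V_B ≈ 0.224 V

The second stage (R3 + R4 = 27.96 MΩ) loads node A in parallel with R2.
R2 ‖ (R3+R4) = 15.72 MΩ.
V_A = 3.27 × 15.72/(9.45 + 15.72) = 2.042 V.
Then the unloaded second divider: V_B = V_A × R4/(R3+R4) = 2.042 × 0.1094 = 0.2235 V.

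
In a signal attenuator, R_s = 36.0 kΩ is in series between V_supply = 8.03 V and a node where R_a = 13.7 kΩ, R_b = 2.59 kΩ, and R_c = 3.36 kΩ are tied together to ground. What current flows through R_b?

I ≈ 0.110 mA

Parallel bank: R_p = 1/(1/13.7 + 1/2.59 + 1/3.36) = 1.322 kΩ.
Node voltage V_A = V_supply · R_p/(R_s + R_p) = 8.03 × 0.03541 = 0.2843 V.
Branch current I = V_A/R_b = 0.2843/2.59 = 0.1098 mA.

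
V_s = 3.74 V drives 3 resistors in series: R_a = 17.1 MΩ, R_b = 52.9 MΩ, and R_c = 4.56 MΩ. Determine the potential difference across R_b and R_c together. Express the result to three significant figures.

V ≈ 2.88 V

Series total: ΣR = 17.1 + 52.9 + 4.56 = 74.56 MΩ.
R_{R_b..R_c} = 52.9 + 4.56 = 57.46 MΩ.
Voltage divider: V = V_s · (57.46 / 74.56) = 3.74 × 0.7707 = 2.882 V.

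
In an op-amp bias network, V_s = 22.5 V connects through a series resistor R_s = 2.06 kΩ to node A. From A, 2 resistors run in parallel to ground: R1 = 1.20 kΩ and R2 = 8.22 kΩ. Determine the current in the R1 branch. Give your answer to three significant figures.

Parallel bank: R_p = 1/(1/1.20 + 1/8.22) = 1.047 kΩ.
Node voltage V_A = V_s · R_p/(R_s + R_p) = 22.5 × 0.3370 = 7.583 V.
I(R1) = V_A / R1 = 7.583/1.20 = 6.319 mA.

I ≈ 6.32 mA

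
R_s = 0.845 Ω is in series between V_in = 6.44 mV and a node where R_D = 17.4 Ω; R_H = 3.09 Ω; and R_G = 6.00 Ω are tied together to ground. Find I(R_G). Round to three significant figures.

Parallel bank: R_p = 1/(1/17.4 + 1/3.09 + 1/6.00) = 1.826 Ω.
V_A = 6.44 × 1.826/2.671 = 4.402 mV.
Branch current I = V_A/R_G = 4.402/6.00 = 0.7337 mA.

I ≈ 0.734 mA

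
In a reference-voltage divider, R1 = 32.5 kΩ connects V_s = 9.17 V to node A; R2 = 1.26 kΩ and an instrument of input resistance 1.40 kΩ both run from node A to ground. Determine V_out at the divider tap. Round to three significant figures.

R2 ‖ R_L = (1.26 × 1.40)/(1.26 + 1.40) = 0.6632 kΩ.
Now apply the divider: V_out = 9.17 × 0.02000 = 0.1834 V.

V_out ≈ 0.183 V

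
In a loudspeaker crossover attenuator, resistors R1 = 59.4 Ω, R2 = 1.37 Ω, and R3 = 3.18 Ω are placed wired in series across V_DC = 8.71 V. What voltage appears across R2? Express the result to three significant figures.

V ≈ 0.187 V

Total series resistance ΣR = 59.4 + 1.37 + 3.18 = 63.95 Ω.
V = V_DC · R/ΣR = 8.71 × 0.02142 = 0.1866 V.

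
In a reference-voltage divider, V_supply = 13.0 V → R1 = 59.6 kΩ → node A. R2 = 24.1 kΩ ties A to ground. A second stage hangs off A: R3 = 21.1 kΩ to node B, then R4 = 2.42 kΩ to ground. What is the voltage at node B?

V_B ≈ 0.223 V

The second stage (R3 + R4 = 23.52 kΩ) loads node A in parallel with R2.
R2 ‖ (R3+R4) = 11.90 kΩ.
V_A = 13.0 × 11.90/(59.6 + 11.90) = 2.164 V.
Stage 2 is unloaded, so V_B = V_A · R4/(R3+R4) = 2.164 × 2.42/23.52 = 0.2227 V.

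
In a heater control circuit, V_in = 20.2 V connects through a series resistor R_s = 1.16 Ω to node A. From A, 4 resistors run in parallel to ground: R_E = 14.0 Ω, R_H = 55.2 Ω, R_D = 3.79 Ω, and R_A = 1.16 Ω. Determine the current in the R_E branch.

Combine the parallel branches: R_p = (1/14.0 + 1/55.2 + 1/3.79 + 1/1.16)⁻¹ = 0.8227 Ω.
Node voltage V_A = V_in · R_p/(R_s + R_p) = 20.2 × 0.4149 = 8.382 V.
I(R_E) = V_A / R_E = 8.382/14.0 = 0.5987 A.
(Check via current divider: I_total = 10.19 A; share G_k/ΣG = 0.05877 → same result.)

I ≈ 0.599 A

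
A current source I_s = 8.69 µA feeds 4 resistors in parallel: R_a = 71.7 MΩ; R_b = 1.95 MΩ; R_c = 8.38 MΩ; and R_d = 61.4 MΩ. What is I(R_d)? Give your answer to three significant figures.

I ≈ 0.214 µA

Conductances: ΣG = 1/71.7 + 1/1.95 + 1/8.38 + 1/61.4 = 0.6624 (1/MΩ).
Current divider: I(R_d) = I_s · G_k/ΣG = 8.69 × (0.01629/0.6624) = 8.69 × 0.02459 = 0.2137 µA.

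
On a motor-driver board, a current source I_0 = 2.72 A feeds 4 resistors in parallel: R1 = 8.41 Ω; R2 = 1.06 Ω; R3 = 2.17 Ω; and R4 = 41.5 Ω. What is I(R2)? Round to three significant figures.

I ≈ 1.66 A

ΣG = 1/8.41 + 1/1.06 + 1/2.17 + 1/41.5 = 1.547.
R2 takes the fraction G_k/ΣG = 0.9434/1.547 = 0.6097, so I = 2.72 × 0.6097 = 1.658 A.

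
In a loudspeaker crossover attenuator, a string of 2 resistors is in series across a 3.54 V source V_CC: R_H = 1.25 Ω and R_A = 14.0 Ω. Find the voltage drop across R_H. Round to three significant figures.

V ≈ 0.290 V

Series total: ΣR = 1.25 + 14.0 = 15.25 Ω.
V = V_CC · R/ΣR = 3.54 × 0.08197 = 0.2902 V.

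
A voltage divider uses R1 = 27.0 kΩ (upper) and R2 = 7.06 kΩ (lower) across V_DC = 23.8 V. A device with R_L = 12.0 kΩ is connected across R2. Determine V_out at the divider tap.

First combine the lower leg with the load: R2 ‖ R_L = 4.445 kΩ.
Now apply the divider: V_out = 23.8 × 0.1414 = 3.364 V.
(Unloaded it would be 4.93 V; the load pulls it down.)

V_out ≈ 3.36 V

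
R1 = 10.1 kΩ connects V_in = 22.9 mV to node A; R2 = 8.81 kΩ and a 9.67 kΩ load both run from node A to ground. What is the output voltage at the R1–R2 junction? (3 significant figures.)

V_out ≈ 7.18 mV

R2 ‖ R_L = (8.81 × 9.67)/(8.81 + 9.67) = 4.610 kΩ.
Now apply the divider: V_out = 22.9 × 0.3134 = 7.177 mV.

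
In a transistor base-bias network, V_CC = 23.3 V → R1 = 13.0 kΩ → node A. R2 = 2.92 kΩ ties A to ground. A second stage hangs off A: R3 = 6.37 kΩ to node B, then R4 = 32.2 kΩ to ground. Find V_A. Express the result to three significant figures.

V_A ≈ 4.02 V

The second stage (R3 + R4 = 38.57 kΩ) loads node A in parallel with R2.
R2 ‖ (R3+R4) = 2.714 kΩ.
V_A = 23.3 × 2.714/(13.0 + 2.714) = 4.025 V.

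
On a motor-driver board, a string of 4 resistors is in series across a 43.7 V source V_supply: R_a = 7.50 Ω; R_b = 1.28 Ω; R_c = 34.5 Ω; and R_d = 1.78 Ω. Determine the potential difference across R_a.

Series total: ΣR = 7.50 + 1.28 + 34.5 + 1.78 = 45.06 Ω.
Voltage divider: V = V_supply · (7.500 / 45.06) = 43.7 × 0.1664 = 7.274 V.

V ≈ 7.27 V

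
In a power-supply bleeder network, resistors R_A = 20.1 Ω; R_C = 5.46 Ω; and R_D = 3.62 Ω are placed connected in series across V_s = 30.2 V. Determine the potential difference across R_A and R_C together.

Total series resistance ΣR = 20.1 + 5.46 + 3.62 = 29.18 Ω.
R_{R_A..R_C} = 20.1 + 5.46 = 25.56 Ω.
Voltage divider: V = V_s · (25.56 / 29.18) = 30.2 × 0.8759 = 26.45 V.

V ≈ 26.5 V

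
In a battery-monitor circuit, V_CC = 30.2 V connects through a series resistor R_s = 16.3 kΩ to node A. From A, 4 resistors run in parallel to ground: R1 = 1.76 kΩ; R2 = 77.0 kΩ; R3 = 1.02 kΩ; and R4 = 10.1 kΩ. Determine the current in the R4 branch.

Parallel bank: R_p = 1/(1/1.76 + 1/77.0 + 1/1.02 + 1/10.1) = 0.6022 kΩ.
Node voltage V_A = V_CC · R_p/(R_s + R_p) = 30.2 × 0.03563 = 1.076 V.
Branch current I = V_A/R4 = 1.076/10.1 = 0.1065 mA.

I ≈ 0.107 mA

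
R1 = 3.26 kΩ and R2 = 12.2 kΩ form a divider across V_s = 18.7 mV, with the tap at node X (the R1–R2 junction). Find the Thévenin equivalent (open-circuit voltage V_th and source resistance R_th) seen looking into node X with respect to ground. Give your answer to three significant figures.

V_th ≈ 14.8 mV, R_th ≈ 2.57 kΩ

Open-circuit (no load on X): V_th = V_s · R2/(R1 + R2) = 18.7 × 12.2/(3.260 + 12.2) = 14.76 mV.
Looking into X with the source shorted: R_th = R1·R2/(R1+R2) = 3.260 × 12.2/15.46 = 2.573 kΩ.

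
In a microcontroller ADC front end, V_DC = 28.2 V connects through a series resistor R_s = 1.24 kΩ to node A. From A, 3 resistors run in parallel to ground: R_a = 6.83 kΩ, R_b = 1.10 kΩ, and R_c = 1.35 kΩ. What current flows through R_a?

Parallel bank: R_p = 1/(1/6.83 + 1/1.10 + 1/1.35) = 0.5567 kΩ.
V_A by voltage divider: V_A = 28.2 × 0.5567/(1.24 + 0.5567) = 8.738 V.
I(R_a) = V_A / R_a = 8.738/6.83 = 1.279 mA.
(Equivalently: I_total = 15.70 mA, then current-divider fraction G_k/ΣG = 0.08151.)

I ≈ 1.28 mA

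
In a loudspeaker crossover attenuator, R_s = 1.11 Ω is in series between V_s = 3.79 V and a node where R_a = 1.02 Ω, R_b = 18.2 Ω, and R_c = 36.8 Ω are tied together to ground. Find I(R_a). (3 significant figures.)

I ≈ 1.70 A

Parallel bank: R_p = 1/(1/1.02 + 1/18.2 + 1/36.8) = 0.9412 Ω.
V_A by voltage divider: V_A = 3.79 × 0.9412/(1.11 + 0.9412) = 1.739 V.
Branch current I = V_A/R_a = 1.739/1.02 = 1.705 A.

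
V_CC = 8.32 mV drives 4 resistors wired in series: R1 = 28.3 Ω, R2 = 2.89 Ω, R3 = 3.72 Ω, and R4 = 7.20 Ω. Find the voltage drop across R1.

V ≈ 5.59 mV

Total series resistance ΣR = 28.3 + 2.89 + 3.72 + 7.20 = 42.11 Ω.
V = V_CC · R/ΣR = 8.32 × 0.6720 = 5.591 mV.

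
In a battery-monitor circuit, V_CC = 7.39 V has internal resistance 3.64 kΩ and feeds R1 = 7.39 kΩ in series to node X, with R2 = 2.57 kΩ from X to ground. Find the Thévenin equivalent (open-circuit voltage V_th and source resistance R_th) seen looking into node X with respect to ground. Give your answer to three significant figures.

R1' = 3.64 + 7.39 = 11.03 kΩ (source resistance + R1).
V_th is the unloaded tap voltage: V_CC · R2/(R1'+R2) = 7.39 × 0.1890 = 1.396 V.
Zeroing V_CC shorts the top of R1' to ground, so R_th = R1' ‖ R2 = 2.084 kΩ.

V_th ≈ 1.40 V, R_th ≈ 2.08 kΩ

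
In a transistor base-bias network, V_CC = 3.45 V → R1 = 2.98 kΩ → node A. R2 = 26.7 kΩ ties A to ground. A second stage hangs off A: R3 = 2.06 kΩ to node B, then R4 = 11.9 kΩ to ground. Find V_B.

Node A sees R2 in parallel with the series input of stage 2, R3 + R4 = 13.96 kΩ.
Effective lower resistance at A: R2 ‖ 13.96 = 9.167 kΩ.
V_A = 3.45 × 9.167/(2.98 + 9.167) = 2.604 V.
V_B = V_A × 0.8524 = 2.219 V.

V_B ≈ 2.22 V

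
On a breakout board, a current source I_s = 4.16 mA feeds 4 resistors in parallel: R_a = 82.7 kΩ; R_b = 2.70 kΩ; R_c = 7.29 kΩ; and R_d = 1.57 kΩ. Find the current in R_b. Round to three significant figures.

I ≈ 1.33 mA

ΣG = 1/82.7 + 1/2.70 + 1/7.29 + 1/1.57 = 1.157.
R_b takes the fraction G_k/ΣG = 0.3704/1.157 = 0.3202, so I = 4.16 × 0.3202 = 1.332 mA.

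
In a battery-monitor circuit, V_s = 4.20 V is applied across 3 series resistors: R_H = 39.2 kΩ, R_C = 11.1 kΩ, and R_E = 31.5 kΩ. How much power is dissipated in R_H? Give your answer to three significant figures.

Series current I = V_s/ΣR = 4.20/81.80 = 0.05134 mA.
P(R_H) = I²·R_H = (0.05134)² × 39.2 = 0.1033 mW.

P ≈ 0.103 mW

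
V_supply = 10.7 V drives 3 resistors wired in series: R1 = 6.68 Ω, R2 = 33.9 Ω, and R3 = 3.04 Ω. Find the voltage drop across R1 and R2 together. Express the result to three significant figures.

V ≈ 9.95 V

Series total: ΣR = 6.68 + 33.9 + 3.04 = 43.62 Ω.
R_{R1..R2} = 6.68 + 33.9 = 40.58 Ω.
By the voltage-divider rule, V = 10.7 × 40.58/43.62 = 9.954 V.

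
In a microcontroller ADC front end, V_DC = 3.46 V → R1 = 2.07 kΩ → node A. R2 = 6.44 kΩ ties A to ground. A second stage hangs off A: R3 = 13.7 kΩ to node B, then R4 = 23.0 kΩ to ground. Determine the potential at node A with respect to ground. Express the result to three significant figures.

V_A ≈ 2.51 V

Looking into the second stage from A: R3 + R4 = 36.70 kΩ appears in parallel with R2.
Effective lower resistance at A: R2 ‖ 36.70 = 5.479 kΩ.
First divider: V_A = V_DC · 5.479/(2.07 + 5.479) = 2.511 V.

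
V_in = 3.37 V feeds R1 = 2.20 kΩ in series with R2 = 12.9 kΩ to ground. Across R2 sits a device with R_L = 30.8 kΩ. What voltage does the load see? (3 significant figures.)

R2 ‖ R_L = (12.9 × 30.8)/(12.9 + 30.8) = 9.092 kΩ.
Then V_out = V_in · R2'/(R1 + R2') = 3.37 × 9.092/11.29 = 2.713 V.
(Unloaded it would be 2.88 V; the load pulls it down.)

V_out ≈ 2.71 V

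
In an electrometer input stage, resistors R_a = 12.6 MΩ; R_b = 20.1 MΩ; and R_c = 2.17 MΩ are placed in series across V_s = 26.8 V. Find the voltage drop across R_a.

ΣR = 12.6 + 20.1 + 2.17 = 34.87 MΩ.
V = V_s · R/ΣR = 26.8 × 0.3613 = 9.684 V.

V ≈ 9.68 V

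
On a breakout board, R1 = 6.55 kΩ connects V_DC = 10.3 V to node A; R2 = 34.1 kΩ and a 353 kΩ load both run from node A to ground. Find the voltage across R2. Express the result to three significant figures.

V_out ≈ 8.51 V

The load sits in parallel with R2, giving an effective lower resistance R2' = R2·R_L/(R2+R_L) = 31.10 kΩ.
Now apply the divider: V_out = 10.3 × 0.8260 = 8.508 V.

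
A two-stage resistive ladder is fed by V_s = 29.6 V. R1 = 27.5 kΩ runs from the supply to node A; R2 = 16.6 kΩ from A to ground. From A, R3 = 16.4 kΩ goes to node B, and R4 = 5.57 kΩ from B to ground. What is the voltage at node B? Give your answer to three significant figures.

Looking into the second stage from A: R3 + R4 = 21.97 kΩ appears in parallel with R2.
Effective lower resistance at A: R2 ‖ 21.97 = 9.456 kΩ.
So V_A = 29.6 × 0.2559 = 7.574 V.
Then the unloaded second divider: V_B = V_A × R4/(R3+R4) = 7.574 × 0.2535 = 1.920 V.

V_B ≈ 1.92 V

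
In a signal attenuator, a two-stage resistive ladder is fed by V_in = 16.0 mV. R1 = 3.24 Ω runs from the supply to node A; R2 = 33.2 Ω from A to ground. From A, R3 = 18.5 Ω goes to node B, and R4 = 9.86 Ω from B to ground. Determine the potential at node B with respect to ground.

The second stage (R3 + R4 = 28.36 Ω) loads node A in parallel with R2.
Effective lower resistance at A: R2 ‖ 28.36 = 15.29 Ω.
First divider: V_A = V_in · 15.29/(3.24 + 15.29) = 13.20 mV.
Then the unloaded second divider: V_B = V_A × R4/(R3+R4) = 13.20 × 0.3477 = 4.590 mV.

V_B ≈ 4.59 mV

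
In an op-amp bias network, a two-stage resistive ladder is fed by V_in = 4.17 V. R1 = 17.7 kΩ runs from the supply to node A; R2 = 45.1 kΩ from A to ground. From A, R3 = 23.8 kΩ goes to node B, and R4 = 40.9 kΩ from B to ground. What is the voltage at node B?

V_B ≈ 1.58 V

The second stage (R3 + R4 = 64.70 kΩ) loads node A in parallel with R2.
R2 ‖ (R3+R4) = 26.58 kΩ.
V_A = 4.17 × 26.58/(17.7 + 26.58) = 2.503 V.
V_B = V_A × 0.6321 = 1.582 V.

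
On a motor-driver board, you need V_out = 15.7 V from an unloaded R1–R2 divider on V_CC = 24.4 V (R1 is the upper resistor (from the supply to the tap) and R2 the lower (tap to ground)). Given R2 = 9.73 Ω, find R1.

R1 ≈ 5.39 Ω

The divider ratio is R2/(R1+R2) = 15.7/24.4 = 0.6434.
R1 = R2·(1/k − 1) = 9.73 × 0.5541 = 5.392 Ω.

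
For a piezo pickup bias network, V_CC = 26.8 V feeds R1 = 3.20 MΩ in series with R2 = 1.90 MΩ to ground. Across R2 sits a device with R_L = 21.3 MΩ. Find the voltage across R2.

V_out ≈ 9.46 V

First combine the lower leg with the load: R2 ‖ R_L = 1.744 MΩ.
Then V_out = V_CC · R2'/(R1 + R2') = 26.8 × 1.744/4.944 = 9.455 V.
(Unloaded it would be 9.98 V; the load pulls it down.)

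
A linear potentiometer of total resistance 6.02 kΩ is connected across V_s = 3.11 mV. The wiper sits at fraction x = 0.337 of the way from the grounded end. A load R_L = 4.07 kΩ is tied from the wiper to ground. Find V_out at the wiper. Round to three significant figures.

V_out ≈ 0.788 mV

The pot divides into 3.991 kΩ above the wiper and 2.029 kΩ below.
Lower segment in parallel with the load: 2.029 ‖ 4.07 = 1.354 kΩ.
Loaded-divider output: V_out = 3.11 × 0.2533 = 0.7877 mV.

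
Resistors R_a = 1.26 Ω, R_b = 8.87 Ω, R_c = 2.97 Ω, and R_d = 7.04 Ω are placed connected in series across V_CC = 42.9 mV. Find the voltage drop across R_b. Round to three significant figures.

Total series resistance ΣR = 1.26 + 8.87 + 2.97 + 7.04 = 20.14 Ω.
By the voltage-divider rule, V = 42.9 × 8.870/20.14 = 18.89 mV.

V ≈ 18.9 mV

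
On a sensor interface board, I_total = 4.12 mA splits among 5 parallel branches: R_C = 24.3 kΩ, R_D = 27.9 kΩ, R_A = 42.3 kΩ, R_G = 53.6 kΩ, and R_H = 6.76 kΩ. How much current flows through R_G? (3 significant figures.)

Conductances: ΣG = 1/24.3 + 1/27.9 + 1/42.3 + 1/53.6 + 1/6.76 = 0.2672 (1/kΩ).
By the current-divider rule, I = I_total · G_k/ΣG = 4.12 × 0.06982 = 0.2876 mA.

I ≈ 0.288 mA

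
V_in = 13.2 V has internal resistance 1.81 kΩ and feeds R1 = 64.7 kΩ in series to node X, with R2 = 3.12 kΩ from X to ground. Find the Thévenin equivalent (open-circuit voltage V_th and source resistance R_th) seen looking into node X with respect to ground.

R1' = 1.81 + 64.7 = 66.51 kΩ (source resistance + R1).
With X open, the divider is unloaded: V_th = 13.2 × 3.12/69.63 = 0.5915 V.
Looking into X with the source shorted: R_th = R1'·R2/(R1'+R2) = 66.51 × 3.12/69.63 = 2.980 kΩ.

V_th ≈ 0.591 V, R_th ≈ 2.98 kΩ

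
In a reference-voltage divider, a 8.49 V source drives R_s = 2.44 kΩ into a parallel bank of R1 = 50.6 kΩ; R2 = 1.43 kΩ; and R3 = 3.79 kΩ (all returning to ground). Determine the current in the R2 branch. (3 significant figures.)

Combine the parallel branches: R_p = (1/50.6 + 1/1.43 + 1/3.79)⁻¹ = 1.017 kΩ.
V_A = 8.49 × 1.017/3.457 = 2.498 V.
I(R2) = V_A / R2 = 2.498/1.43 = 1.747 mA.
(Check via current divider: I_total = 2.456 mA; share G_k/ΣG = 0.7115 → same result.)

I ≈ 1.75 mA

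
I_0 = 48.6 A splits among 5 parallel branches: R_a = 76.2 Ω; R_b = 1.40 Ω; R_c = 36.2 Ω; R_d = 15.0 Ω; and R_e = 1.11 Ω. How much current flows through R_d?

Total conductance ΣG = 1/76.2 + 1/1.40 + 1/36.2 + 1/15.0 + 1/1.11 = 1.723 (units of 1/Ω).
Current divider: I(R_d) = I_0 · G_k/ΣG = 48.6 × (0.06667/1.723) = 48.6 × 0.03870 = 1.881 A.

I ≈ 1.88 A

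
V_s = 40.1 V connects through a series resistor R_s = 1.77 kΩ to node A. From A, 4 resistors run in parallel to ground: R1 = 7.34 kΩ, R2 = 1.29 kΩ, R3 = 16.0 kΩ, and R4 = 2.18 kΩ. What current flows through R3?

Equivalent of the parallel group: R_p = 0.6980 kΩ.
V_A = 40.1 × 0.6980/2.468 = 11.34 V.
I(R3) = V_A / R3 = 11.34/16.0 = 0.7088 mA.

I ≈ 0.709 mA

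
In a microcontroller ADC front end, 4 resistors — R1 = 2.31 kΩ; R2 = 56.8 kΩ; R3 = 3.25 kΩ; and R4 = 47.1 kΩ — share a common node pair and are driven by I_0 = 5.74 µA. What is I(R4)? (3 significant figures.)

I ≈ 0.156 µA

Conductances: ΣG = 1/2.31 + 1/56.8 + 1/3.25 + 1/47.1 = 0.7794 (1/kΩ).
R4 takes the fraction G_k/ΣG = 0.02123/0.7794 = 0.02724, so I = 5.74 × 0.02724 = 0.1564 µA.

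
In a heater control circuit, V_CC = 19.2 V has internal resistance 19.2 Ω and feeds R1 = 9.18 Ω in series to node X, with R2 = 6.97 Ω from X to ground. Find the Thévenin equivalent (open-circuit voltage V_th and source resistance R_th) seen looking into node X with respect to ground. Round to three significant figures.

R1' = 19.2 + 9.18 = 28.38 Ω (source resistance + R1).
V_th is the unloaded tap voltage: V_CC · R2/(R1'+R2) = 19.2 × 0.1972 = 3.786 V.
Zeroing V_CC shorts the top of R1' to ground, so R_th = R1' ‖ R2 = 5.596 Ω.

V_th ≈ 3.79 V, R_th ≈ 5.60 Ω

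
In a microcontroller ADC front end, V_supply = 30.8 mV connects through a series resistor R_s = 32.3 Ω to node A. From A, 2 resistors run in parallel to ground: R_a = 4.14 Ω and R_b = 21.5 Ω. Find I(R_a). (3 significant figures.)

Parallel bank: R_p = 1/(1/4.14 + 1/21.5) = 3.472 Ω.
V_A by voltage divider: V_A = 30.8 × 3.472/(32.3 + 3.472) = 2.989 mV.
Branch current I = V_A/R_a = 2.989/4.14 = 0.7220 mA.
(Check via current divider: I_total = 0.8610 mA; share G_k/ΣG = 0.8385 → same result.)

I ≈ 0.722 mA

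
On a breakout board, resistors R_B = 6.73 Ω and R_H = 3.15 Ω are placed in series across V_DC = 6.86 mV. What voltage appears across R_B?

V ≈ 4.67 mV

Total series resistance ΣR = 6.73 + 3.15 = 9.880 Ω.
Voltage divider: V = V_DC · (6.730 / 9.880) = 6.86 × 0.6812 = 4.673 mV.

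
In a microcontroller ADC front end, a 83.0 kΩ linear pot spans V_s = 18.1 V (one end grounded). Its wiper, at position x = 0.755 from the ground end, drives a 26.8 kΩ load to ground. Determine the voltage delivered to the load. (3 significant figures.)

V_out ≈ 8.69 V

Split the track: R_lower = x·R_p = 62.66 kΩ, R_upper = (1−x)·R_p = 20.34 kΩ.
R_L loads the lower segment: effective lower R = 18.77 kΩ.
Then V_out = V_s · 18.77/(20.34 + 18.77) = 8.688 V.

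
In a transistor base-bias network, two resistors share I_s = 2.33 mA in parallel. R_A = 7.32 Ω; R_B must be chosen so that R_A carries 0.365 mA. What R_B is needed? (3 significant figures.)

The fraction through R_A equals R_B/(R_A+R_B).
With f = 0.1567, R_B = R_A · f/(1−f) = 7.32 × 0.1858 = 1.360 Ω.

R_B ≈ 1.36 Ω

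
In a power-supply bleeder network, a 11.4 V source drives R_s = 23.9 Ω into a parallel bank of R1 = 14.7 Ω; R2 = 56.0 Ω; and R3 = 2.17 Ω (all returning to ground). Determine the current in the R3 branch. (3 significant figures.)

Combine the parallel branches: R_p = (1/14.7 + 1/56.0 + 1/2.17)⁻¹ = 1.829 Ω.
V_A by voltage divider: V_A = 11.4 × 1.829/(23.9 + 1.829) = 0.8104 V.
I(R3) = V_A / R3 = 0.8104/2.17 = 0.3735 A.
(Check via current divider: I_total = 0.4431 A; share G_k/ΣG = 0.8429 → same result.)

I ≈ 0.373 A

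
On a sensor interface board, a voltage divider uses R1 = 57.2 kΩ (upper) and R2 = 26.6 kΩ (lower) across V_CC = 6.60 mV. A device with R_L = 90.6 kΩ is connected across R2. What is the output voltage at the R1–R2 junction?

R2 ‖ R_L = (26.6 × 90.6)/(26.6 + 90.6) = 20.56 kΩ.
Voltage divider with the loaded lower leg: V_out = 6.60 × 20.56/(57.2 + 20.56) = 6.60 × 0.2644 = 1.745 mV.
(Unloaded it would be 2.09 mV; the load pulls it down.)

V_out ≈ 1.75 mV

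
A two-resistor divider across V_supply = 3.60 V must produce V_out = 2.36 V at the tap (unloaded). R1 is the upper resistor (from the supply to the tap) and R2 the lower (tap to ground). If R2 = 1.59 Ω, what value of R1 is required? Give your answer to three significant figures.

R1 ≈ 0.835 Ω

Required fraction k = V_out/V_supply = 0.6556.
So R1 = R2 · (V_supply/V_out − 1) = 1.59 × (3.60/2.36 − 1) = 1.59 × 0.5254 = 0.8354 Ω.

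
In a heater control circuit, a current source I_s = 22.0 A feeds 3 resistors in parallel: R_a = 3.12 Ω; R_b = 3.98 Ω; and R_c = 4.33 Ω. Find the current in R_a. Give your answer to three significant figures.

Conductances: ΣG = 1/3.12 + 1/3.98 + 1/4.33 = 0.8027 (1/Ω).
By the current-divider rule, I = I_s · G_k/ΣG = 22.0 × 0.3993 = 8.784 A.

I ≈ 8.78 A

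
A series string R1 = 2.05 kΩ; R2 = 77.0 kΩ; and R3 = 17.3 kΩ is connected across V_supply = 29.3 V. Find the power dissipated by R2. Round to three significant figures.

ΣR = 96.35 kΩ → I = 29.3/96.35 = 0.3041 mA.
P = I²R = 0.09248 × 77.0 = 7.121 mW.

P ≈ 7.12 mW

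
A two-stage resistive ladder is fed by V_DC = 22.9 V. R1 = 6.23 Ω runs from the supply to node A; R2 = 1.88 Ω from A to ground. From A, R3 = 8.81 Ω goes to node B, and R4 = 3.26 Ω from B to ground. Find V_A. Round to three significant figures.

V_A ≈ 4.74 V

The second stage (R3 + R4 = 12.07 Ω) loads node A in parallel with R2.
R2 ‖ (R3+R4) = 1.627 Ω.
So V_A = 22.9 × 0.2070 = 4.741 V.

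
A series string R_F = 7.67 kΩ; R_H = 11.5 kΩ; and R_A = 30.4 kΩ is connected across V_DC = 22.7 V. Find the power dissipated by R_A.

P ≈ 6.38 mW

The common current is I = 22.7/49.57 = 0.4579 mA.
P = I²R = 0.2097 × 30.4 = 6.375 mW.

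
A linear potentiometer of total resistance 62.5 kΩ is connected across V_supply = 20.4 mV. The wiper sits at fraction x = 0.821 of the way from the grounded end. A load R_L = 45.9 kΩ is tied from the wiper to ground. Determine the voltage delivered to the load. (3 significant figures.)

Lower segment x·R_p = 51.31 kΩ; upper segment (1−x)·R_p = 11.19 kΩ.
Lower segment in parallel with the load: 51.31 ‖ 45.9 = 24.23 kΩ.
Then V_out = V_supply · 24.23/(11.19 + 24.23) = 13.96 mV.
(Unloaded: V_out = x·V_supply = 16.7 mV.)

V_out ≈ 14.0 mV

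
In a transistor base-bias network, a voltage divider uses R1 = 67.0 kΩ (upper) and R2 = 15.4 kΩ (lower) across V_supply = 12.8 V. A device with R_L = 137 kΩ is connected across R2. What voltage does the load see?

V_out ≈ 2.19 V

The load sits in parallel with R2, giving an effective lower resistance R2' = R2·R_L/(R2+R_L) = 13.84 kΩ.
Voltage divider with the loaded lower leg: V_out = 12.8 × 13.84/(67.0 + 13.84) = 12.8 × 0.1712 = 2.192 V.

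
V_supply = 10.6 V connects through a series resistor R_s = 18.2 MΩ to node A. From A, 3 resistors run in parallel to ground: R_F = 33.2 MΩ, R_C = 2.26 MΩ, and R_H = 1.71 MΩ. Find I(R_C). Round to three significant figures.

I ≈ 0.232 µA

Combine the parallel branches: R_p = (1/33.2 + 1/2.26 + 1/1.71)⁻¹ = 0.9457 MΩ.
V_A by voltage divider: V_A = 10.6 × 0.9457/(18.2 + 0.9457) = 0.5236 V.
I(R_C) = V_A / R_C = 0.5236/2.26 = 0.2317 µA.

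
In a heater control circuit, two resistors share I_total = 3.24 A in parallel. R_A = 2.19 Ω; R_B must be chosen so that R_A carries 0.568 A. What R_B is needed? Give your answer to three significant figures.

R_B ≈ 0.466 Ω

Two-branch current divider: I_A = I_total · R_B/(R_A + R_B).
With f = 0.1753, R_B = R_A · f/(1−f) = 2.19 × 0.2126 = 0.4655 Ω.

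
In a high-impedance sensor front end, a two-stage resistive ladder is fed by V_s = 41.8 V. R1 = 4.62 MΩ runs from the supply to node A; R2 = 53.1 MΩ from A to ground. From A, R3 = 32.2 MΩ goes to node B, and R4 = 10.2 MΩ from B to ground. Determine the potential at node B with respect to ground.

V_B ≈ 8.41 V

Node A sees R2 in parallel with the series input of stage 2, R3 + R4 = 42.40 MΩ.
Effective lower resistance at A: R2 ‖ 42.40 = 23.58 MΩ.
V_A = 41.8 × 23.58/(4.62 + 23.58) = 34.95 V.
V_B = V_A × 0.2406 = 8.408 V.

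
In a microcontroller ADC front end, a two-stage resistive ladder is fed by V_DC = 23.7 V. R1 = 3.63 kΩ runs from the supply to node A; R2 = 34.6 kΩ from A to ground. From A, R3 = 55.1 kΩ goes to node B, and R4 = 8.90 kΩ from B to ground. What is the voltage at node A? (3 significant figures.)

Node A sees R2 in parallel with the series input of stage 2, R3 + R4 = 64.00 kΩ.
Effective lower resistance at A: R2 ‖ 64.00 = 22.46 kΩ.
So V_A = 23.7 × 0.8609 = 20.40 V.

V_A ≈ 20.4 V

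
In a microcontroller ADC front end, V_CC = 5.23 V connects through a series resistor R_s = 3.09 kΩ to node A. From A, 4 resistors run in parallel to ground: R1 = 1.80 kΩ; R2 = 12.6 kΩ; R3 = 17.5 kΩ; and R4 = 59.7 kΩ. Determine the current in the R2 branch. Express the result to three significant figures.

Combine the parallel branches: R_p = (1/1.80 + 1/12.6 + 1/17.5 + 1/59.7)⁻¹ = 1.411 kΩ.
Node voltage V_A = V_CC · R_p/(R_s + R_p) = 5.23 × 0.3135 = 1.639 V.
I(R2) = V_A / R2 = 1.639/12.6 = 0.1301 mA.

I ≈ 0.130 mA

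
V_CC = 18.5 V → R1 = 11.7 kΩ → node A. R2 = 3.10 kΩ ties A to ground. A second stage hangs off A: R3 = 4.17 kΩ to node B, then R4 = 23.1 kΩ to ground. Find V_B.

V_B ≈ 3.01 V

Node A sees R2 in parallel with the series input of stage 2, R3 + R4 = 27.27 kΩ.
R2 ‖ (R3+R4) = 2.784 kΩ.
First divider: V_A = V_CC · 2.784/(11.7 + 2.784) = 3.555 V.
V_B = V_A × 0.8471 = 3.012 V.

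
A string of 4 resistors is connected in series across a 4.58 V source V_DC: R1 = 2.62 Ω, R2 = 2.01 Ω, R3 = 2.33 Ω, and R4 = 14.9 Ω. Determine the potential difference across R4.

ΣR = 2.62 + 2.01 + 2.33 + 14.9 = 21.86 Ω.
By the voltage-divider rule, V = 4.58 × 14.90/21.86 = 3.122 V.

V ≈ 3.12 V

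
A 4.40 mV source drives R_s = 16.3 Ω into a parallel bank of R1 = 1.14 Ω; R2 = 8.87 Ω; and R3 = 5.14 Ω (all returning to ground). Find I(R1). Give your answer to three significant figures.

Combine the parallel branches: R_p = (1/1.14 + 1/8.87 + 1/5.14)⁻¹ = 0.8442 Ω.
V_A by voltage divider: V_A = 4.40 × 0.8442/(16.3 + 0.8442) = 0.2167 mV.
I(R1) = V_A / R1 = 0.2167/1.14 = 0.1901 mA.
(Equivalently: I_total = 0.2566 mA, then current-divider fraction G_k/ΣG = 0.7406.)

I ≈ 0.190 mA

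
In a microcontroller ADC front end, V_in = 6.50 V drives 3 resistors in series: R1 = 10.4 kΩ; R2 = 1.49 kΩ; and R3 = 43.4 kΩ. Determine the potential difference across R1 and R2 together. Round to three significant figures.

Series total: ΣR = 10.4 + 1.49 + 43.4 = 55.29 kΩ.
R_{R1..R2} = 10.4 + 1.49 = 11.89 kΩ.
Voltage divider: V = V_in · (11.89 / 55.29) = 6.50 × 0.2150 = 1.398 V.

V ≈ 1.40 V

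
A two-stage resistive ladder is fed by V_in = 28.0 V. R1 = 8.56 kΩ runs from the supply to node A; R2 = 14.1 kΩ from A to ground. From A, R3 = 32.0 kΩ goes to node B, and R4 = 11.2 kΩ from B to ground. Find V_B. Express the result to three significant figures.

V_B ≈ 4.02 V

Looking into the second stage from A: R3 + R4 = 43.20 kΩ appears in parallel with R2.
R2 ‖ (R3+R4) = 10.63 kΩ.
So V_A = 28.0 × 0.5539 = 15.51 V.
V_B = V_A × 0.2593 = 4.021 V.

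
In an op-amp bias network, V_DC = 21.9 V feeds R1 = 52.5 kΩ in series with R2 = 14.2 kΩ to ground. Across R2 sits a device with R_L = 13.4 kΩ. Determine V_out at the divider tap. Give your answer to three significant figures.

V_out ≈ 2.54 V

The load sits in parallel with R2, giving an effective lower resistance R2' = R2·R_L/(R2+R_L) = 6.894 kΩ.
Voltage divider with the loaded lower leg: V_out = 21.9 × 6.894/(52.5 + 6.894) = 21.9 × 0.1161 = 2.542 V.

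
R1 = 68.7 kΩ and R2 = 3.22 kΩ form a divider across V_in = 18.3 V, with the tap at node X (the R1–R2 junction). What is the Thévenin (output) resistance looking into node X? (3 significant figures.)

With V_in suppressed (replaced by a short), R_th = R1 ‖ R2 = (68.70 × 3.22)/(68.70 + 3.22) = 3.076 kΩ.

R_th ≈ 3.08 kΩ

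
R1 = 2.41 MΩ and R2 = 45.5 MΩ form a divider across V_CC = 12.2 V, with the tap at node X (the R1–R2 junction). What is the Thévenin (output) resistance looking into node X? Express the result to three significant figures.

R_th ≈ 2.29 MΩ

Zeroing V_CC shorts the top of R1 to ground, so R_th = R1 ‖ R2 = 2.289 MΩ.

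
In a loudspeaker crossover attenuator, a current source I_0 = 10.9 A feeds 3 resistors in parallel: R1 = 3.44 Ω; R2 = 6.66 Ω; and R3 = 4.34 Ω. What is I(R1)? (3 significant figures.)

Conductances: ΣG = 1/3.44 + 1/6.66 + 1/4.34 = 0.6713 (1/Ω).
By the current-divider rule, I = I_0 · G_k/ΣG = 10.9 × 0.4331 = 4.720 A.

I ≈ 4.72 A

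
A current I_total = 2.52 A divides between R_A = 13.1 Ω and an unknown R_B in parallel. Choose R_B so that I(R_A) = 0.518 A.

Two-branch current divider: I_A = I_total · R_B/(R_A + R_B).
With f = 0.2056, R_B = R_A · f/(1−f) = 13.1 × 0.2587 = 3.390 Ω.

R_B ≈ 3.39 Ω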